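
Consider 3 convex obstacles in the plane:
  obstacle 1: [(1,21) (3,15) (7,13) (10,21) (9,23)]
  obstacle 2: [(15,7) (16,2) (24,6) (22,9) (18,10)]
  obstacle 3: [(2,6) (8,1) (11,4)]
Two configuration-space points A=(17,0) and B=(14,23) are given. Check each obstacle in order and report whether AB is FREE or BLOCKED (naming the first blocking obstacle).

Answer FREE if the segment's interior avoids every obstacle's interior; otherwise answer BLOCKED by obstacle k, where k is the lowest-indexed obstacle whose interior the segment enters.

BLOCKED by obstacle 2

Obstacle 1 [(1,21) (3,15) (7,13) (10,21) (9,23)]:
  edge (1,21)–(3,15): clear
  edge (3,15)–(7,13): clear
  edge (7,13)–(10,21): clear
  edge (10,21)–(9,23): clear
  edge (9,23)–(1,21): clear
  midpoint (31/2,23/2) outside
  → clear
Obstacle 2 [(15,7) (16,2) (24,6) (22,9) (18,10)]:
  edge (15,7)–(16,2): clear
  edge (16,2)–(24,6): crosses AB
  edge (24,6)–(22,9): clear
  edge (22,9)–(18,10): clear
  edge (18,10)–(15,7): crosses AB
  → BLOCKED
Obstacle 3 [(2,6) (8,1) (11,4)]:
  edge (2,6)–(8,1): clear
  edge (8,1)–(11,4): clear
  edge (11,4)–(2,6): clear
  midpoint (31/2,23/2) outside
  → clear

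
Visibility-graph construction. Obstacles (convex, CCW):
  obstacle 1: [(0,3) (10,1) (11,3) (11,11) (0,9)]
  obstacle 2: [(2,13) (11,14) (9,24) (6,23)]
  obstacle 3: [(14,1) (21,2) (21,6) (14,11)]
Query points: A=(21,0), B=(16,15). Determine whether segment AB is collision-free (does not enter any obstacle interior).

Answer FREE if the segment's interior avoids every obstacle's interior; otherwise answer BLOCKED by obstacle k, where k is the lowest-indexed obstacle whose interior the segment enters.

Obstacle 1 [(0,3) (10,1) (11,3) (11,11) (0,9)]:
  edge (0,3)–(10,1): clear
  edge (10,1)–(11,3): clear
  edge (11,3)–(11,11): clear
  edge (11,11)–(0,9): clear
  edge (0,9)–(0,3): clear
  midpoint (37/2,15/2) outside
  → clear
Obstacle 2 [(2,13) (11,14) (9,24) (6,23)]:
  edge (2,13)–(11,14): clear
  edge (11,14)–(9,24): clear
  edge (9,24)–(6,23): clear
  edge (6,23)–(2,13): clear
  midpoint (37/2,15/2) outside
  → clear
Obstacle 3 [(14,1) (21,2) (21,6) (14,11)]:
  edge (14,1)–(21,2): crosses AB
  edge (21,2)–(21,6): clear
  edge (21,6)–(14,11): crosses AB
  edge (14,11)–(14,1): clear
  → BLOCKED

BLOCKED by obstacle 3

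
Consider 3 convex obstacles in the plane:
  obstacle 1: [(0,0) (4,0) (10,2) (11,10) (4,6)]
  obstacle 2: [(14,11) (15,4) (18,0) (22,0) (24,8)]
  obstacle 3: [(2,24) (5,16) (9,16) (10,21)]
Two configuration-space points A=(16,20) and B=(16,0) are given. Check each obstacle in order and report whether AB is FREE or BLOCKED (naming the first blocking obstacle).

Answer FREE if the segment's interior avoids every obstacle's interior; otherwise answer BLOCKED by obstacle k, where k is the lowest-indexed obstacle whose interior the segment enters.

Obstacle 1 [(0,0) (4,0) (10,2) (11,10) (4,6)]:
  edge (0,0)–(4,0): clear
  edge (4,0)–(10,2): clear
  edge (10,2)–(11,10): clear
  edge (11,10)–(4,6): clear
  edge (4,6)–(0,0): clear
  midpoint (16,10) outside
  → clear
Obstacle 2 [(14,11) (15,4) (18,0) (22,0) (24,8)]:
  edge (14,11)–(15,4): clear
  edge (15,4)–(18,0): crosses AB
  edge (18,0)–(22,0): clear
  edge (22,0)–(24,8): clear
  edge (24,8)–(14,11): crosses AB
  → BLOCKED
Obstacle 3 [(2,24) (5,16) (9,16) (10,21)]:
  edge (2,24)–(5,16): clear
  edge (5,16)–(9,16): clear
  edge (9,16)–(10,21): clear
  edge (10,21)–(2,24): clear
  midpoint (16,10) outside
  → clear

BLOCKED by obstacle 2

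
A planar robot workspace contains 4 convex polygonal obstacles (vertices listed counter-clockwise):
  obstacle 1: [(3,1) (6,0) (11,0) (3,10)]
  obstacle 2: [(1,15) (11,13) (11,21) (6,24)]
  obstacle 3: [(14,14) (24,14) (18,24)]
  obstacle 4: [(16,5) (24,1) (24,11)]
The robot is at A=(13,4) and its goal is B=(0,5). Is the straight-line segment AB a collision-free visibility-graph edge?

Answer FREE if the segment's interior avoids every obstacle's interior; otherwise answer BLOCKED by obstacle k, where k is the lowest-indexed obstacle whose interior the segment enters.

Obstacle 1 [(3,1) (6,0) (11,0) (3,10)]:
  edge (3,1)–(6,0): clear
  edge (6,0)–(11,0): clear
  edge (11,0)–(3,10): crosses AB
  edge (3,10)–(3,1): crosses AB
  → BLOCKED
Obstacle 2 [(1,15) (11,13) (11,21) (6,24)]:
  edge (1,15)–(11,13): clear
  edge (11,13)–(11,21): clear
  edge (11,21)–(6,24): clear
  edge (6,24)–(1,15): clear
  midpoint (13/2,9/2) outside
  → clear
Obstacle 3 [(14,14) (24,14) (18,24)]:
  edge (14,14)–(24,14): clear
  edge (24,14)–(18,24): clear
  edge (18,24)–(14,14): clear
  midpoint (13/2,9/2) outside
  → clear
Obstacle 4 [(16,5) (24,1) (24,11)]:
  edge (16,5)–(24,1): clear
  edge (24,1)–(24,11): clear
  edge (24,11)–(16,5): clear
  midpoint (13/2,9/2) outside
  → clear

BLOCKED by obstacle 1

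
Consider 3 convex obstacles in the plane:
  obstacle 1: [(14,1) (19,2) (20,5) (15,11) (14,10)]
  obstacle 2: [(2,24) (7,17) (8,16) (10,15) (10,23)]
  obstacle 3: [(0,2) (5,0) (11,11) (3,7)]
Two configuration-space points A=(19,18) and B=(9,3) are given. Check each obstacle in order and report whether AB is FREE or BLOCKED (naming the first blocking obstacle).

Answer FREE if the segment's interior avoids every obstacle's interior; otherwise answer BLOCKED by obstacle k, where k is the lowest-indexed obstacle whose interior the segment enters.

FREE

Obstacle 1 [(14,1) (19,2) (20,5) (15,11) (14,10)]:
  edge (14,1)–(19,2): clear
  edge (19,2)–(20,5): clear
  edge (20,5)–(15,11): clear
  edge (15,11)–(14,10): clear
  edge (14,10)–(14,1): clear
  midpoint (14,21/2) outside
  → clear
Obstacle 2 [(2,24) (7,17) (8,16) (10,15) (10,23)]:
  edge (2,24)–(7,17): clear
  edge (7,17)–(8,16): clear
  edge (8,16)–(10,15): clear
  edge (10,15)–(10,23): clear
  edge (10,23)–(2,24): clear
  midpoint (14,21/2) outside
  → clear
Obstacle 3 [(0,2) (5,0) (11,11) (3,7)]:
  edge (0,2)–(5,0): clear
  edge (5,0)–(11,11): clear
  edge (11,11)–(3,7): clear
  edge (3,7)–(0,2): clear
  midpoint (14,21/2) outside
  → clear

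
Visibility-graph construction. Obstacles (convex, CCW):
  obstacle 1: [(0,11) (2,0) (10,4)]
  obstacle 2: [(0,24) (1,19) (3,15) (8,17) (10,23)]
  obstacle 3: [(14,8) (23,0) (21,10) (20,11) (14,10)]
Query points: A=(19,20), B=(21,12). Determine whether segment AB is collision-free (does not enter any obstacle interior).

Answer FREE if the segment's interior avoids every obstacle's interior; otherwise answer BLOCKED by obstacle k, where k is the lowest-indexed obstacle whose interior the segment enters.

Obstacle 1 [(0,11) (2,0) (10,4)]:
  edge (0,11)–(2,0): clear
  edge (2,0)–(10,4): clear
  edge (10,4)–(0,11): clear
  midpoint (20,16) outside
  → clear
Obstacle 2 [(0,24) (1,19) (3,15) (8,17) (10,23)]:
  edge (0,24)–(1,19): clear
  edge (1,19)–(3,15): clear
  edge (3,15)–(8,17): clear
  edge (8,17)–(10,23): clear
  edge (10,23)–(0,24): clear
  midpoint (20,16) outside
  → clear
Obstacle 3 [(14,8) (23,0) (21,10) (20,11) (14,10)]:
  edge (14,8)–(23,0): clear
  edge (23,0)–(21,10): clear
  edge (21,10)–(20,11): clear
  edge (20,11)–(14,10): clear
  edge (14,10)–(14,8): clear
  midpoint (20,16) outside
  → clear

FREE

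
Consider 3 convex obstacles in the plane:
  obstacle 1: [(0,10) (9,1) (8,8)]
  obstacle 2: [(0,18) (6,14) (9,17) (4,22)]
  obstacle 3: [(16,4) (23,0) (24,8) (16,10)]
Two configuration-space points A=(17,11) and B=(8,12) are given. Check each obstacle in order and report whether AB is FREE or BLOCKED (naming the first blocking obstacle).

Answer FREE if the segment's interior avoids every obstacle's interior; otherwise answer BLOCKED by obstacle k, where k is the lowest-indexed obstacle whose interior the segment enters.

Obstacle 1 [(0,10) (9,1) (8,8)]:
  edge (0,10)–(9,1): clear
  edge (9,1)–(8,8): clear
  edge (8,8)–(0,10): clear
  midpoint (25/2,23/2) outside
  → clear
Obstacle 2 [(0,18) (6,14) (9,17) (4,22)]:
  edge (0,18)–(6,14): clear
  edge (6,14)–(9,17): clear
  edge (9,17)–(4,22): clear
  edge (4,22)–(0,18): clear
  midpoint (25/2,23/2) outside
  → clear
Obstacle 3 [(16,4) (23,0) (24,8) (16,10)]:
  edge (16,4)–(23,0): clear
  edge (23,0)–(24,8): clear
  edge (24,8)–(16,10): clear
  edge (16,10)–(16,4): clear
  midpoint (25/2,23/2) outside
  → clear

FREE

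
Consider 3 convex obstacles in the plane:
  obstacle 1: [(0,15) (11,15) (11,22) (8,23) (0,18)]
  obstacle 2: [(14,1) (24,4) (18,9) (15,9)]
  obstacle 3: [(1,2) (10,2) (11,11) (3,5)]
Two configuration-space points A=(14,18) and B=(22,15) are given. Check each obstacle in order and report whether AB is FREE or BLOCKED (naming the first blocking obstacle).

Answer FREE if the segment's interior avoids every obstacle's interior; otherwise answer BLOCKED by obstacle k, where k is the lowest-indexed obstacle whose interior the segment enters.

FREE

Obstacle 1 [(0,15) (11,15) (11,22) (8,23) (0,18)]:
  edge (0,15)–(11,15): clear
  edge (11,15)–(11,22): clear
  edge (11,22)–(8,23): clear
  edge (8,23)–(0,18): clear
  edge (0,18)–(0,15): clear
  midpoint (18,33/2) outside
  → clear
Obstacle 2 [(14,1) (24,4) (18,9) (15,9)]:
  edge (14,1)–(24,4): clear
  edge (24,4)–(18,9): clear
  edge (18,9)–(15,9): clear
  edge (15,9)–(14,1): clear
  midpoint (18,33/2) outside
  → clear
Obstacle 3 [(1,2) (10,2) (11,11) (3,5)]:
  edge (1,2)–(10,2): clear
  edge (10,2)–(11,11): clear
  edge (11,11)–(3,5): clear
  edge (3,5)–(1,2): clear
  midpoint (18,33/2) outside
  → clear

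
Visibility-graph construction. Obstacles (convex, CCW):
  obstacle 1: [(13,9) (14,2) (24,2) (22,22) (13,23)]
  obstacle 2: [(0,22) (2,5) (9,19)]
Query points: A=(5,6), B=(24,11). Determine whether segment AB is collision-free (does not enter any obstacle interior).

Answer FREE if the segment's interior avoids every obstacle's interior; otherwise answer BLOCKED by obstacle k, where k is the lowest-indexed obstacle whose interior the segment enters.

BLOCKED by obstacle 1

Obstacle 1 [(13,9) (14,2) (24,2) (22,22) (13,23)]:
  edge (13,9)–(14,2): crosses AB
  edge (14,2)–(24,2): clear
  edge (24,2)–(22,22): crosses AB
  edge (22,22)–(13,23): clear
  edge (13,23)–(13,9): clear
  → BLOCKED
Obstacle 2 [(0,22) (2,5) (9,19)]:
  edge (0,22)–(2,5): clear
  edge (2,5)–(9,19): clear
  edge (9,19)–(0,22): clear
  midpoint (29/2,17/2) outside
  → clear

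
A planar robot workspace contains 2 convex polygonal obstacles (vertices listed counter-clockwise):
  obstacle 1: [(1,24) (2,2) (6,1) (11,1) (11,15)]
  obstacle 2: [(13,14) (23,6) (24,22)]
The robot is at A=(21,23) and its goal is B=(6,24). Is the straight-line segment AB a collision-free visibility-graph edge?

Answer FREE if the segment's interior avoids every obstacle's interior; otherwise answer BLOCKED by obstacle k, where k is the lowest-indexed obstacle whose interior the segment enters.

FREE

Obstacle 1 [(1,24) (2,2) (6,1) (11,1) (11,15)]:
  edge (1,24)–(2,2): clear
  edge (2,2)–(6,1): clear
  edge (6,1)–(11,1): clear
  edge (11,1)–(11,15): clear
  edge (11,15)–(1,24): clear
  midpoint (27/2,47/2) outside
  → clear
Obstacle 2 [(13,14) (23,6) (24,22)]:
  edge (13,14)–(23,6): clear
  edge (23,6)–(24,22): clear
  edge (24,22)–(13,14): clear
  midpoint (27/2,47/2) outside
  → clear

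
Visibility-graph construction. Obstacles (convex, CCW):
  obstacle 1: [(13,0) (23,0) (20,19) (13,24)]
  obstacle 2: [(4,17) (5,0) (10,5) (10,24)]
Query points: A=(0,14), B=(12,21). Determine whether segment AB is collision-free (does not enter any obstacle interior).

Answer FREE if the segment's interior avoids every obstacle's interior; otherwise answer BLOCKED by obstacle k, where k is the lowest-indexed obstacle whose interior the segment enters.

Obstacle 1 [(13,0) (23,0) (20,19) (13,24)]:
  edge (13,0)–(23,0): clear
  edge (23,0)–(20,19): clear
  edge (20,19)–(13,24): clear
  edge (13,24)–(13,0): clear
  midpoint (6,35/2) outside
  → clear
Obstacle 2 [(4,17) (5,0) (10,5) (10,24)]:
  edge (4,17)–(5,0): crosses AB
  edge (5,0)–(10,5): clear
  edge (10,5)–(10,24): crosses AB
  edge (10,24)–(4,17): clear
  → BLOCKED

BLOCKED by obstacle 2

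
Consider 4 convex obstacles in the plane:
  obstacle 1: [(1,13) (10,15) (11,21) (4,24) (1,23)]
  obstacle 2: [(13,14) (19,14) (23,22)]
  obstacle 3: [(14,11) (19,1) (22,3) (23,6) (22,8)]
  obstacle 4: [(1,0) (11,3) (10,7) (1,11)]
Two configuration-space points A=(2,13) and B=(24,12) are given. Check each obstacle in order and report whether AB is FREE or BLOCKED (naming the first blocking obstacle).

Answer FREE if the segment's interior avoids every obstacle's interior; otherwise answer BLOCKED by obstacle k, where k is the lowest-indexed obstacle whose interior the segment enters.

Obstacle 1 [(1,13) (10,15) (11,21) (4,24) (1,23)]:
  edge (1,13)–(10,15): clear
  edge (10,15)–(11,21): clear
  edge (11,21)–(4,24): clear
  edge (4,24)–(1,23): clear
  edge (1,23)–(1,13): clear
  midpoint (13,25/2) outside
  → clear
Obstacle 2 [(13,14) (19,14) (23,22)]:
  edge (13,14)–(19,14): clear
  edge (19,14)–(23,22): clear
  edge (23,22)–(13,14): clear
  midpoint (13,25/2) outside
  → clear
Obstacle 3 [(14,11) (19,1) (22,3) (23,6) (22,8)]:
  edge (14,11)–(19,1): clear
  edge (19,1)–(22,3): clear
  edge (22,3)–(23,6): clear
  edge (23,6)–(22,8): clear
  edge (22,8)–(14,11): clear
  midpoint (13,25/2) outside
  → clear
Obstacle 4 [(1,0) (11,3) (10,7) (1,11)]:
  edge (1,0)–(11,3): clear
  edge (11,3)–(10,7): clear
  edge (10,7)–(1,11): clear
  edge (1,11)–(1,0): clear
  midpoint (13,25/2) outside
  → clear

FREE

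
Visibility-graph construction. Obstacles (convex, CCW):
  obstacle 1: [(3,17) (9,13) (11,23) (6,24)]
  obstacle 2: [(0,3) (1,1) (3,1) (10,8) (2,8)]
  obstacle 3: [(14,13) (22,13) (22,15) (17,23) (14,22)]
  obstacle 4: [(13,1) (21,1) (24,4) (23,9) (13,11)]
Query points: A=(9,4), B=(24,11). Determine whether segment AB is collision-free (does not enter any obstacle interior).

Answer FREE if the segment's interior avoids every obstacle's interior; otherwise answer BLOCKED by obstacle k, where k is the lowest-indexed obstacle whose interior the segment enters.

Obstacle 1 [(3,17) (9,13) (11,23) (6,24)]:
  edge (3,17)–(9,13): clear
  edge (9,13)–(11,23): clear
  edge (11,23)–(6,24): clear
  edge (6,24)–(3,17): clear
  midpoint (33/2,15/2) outside
  → clear
Obstacle 2 [(0,3) (1,1) (3,1) (10,8) (2,8)]:
  edge (0,3)–(1,1): clear
  edge (1,1)–(3,1): clear
  edge (3,1)–(10,8): clear
  edge (10,8)–(2,8): clear
  edge (2,8)–(0,3): clear
  midpoint (33/2,15/2) outside
  → clear
Obstacle 3 [(14,13) (22,13) (22,15) (17,23) (14,22)]:
  edge (14,13)–(22,13): clear
  edge (22,13)–(22,15): clear
  edge (22,15)–(17,23): clear
  edge (17,23)–(14,22): clear
  edge (14,22)–(14,13): clear
  midpoint (33/2,15/2) outside
  → clear
Obstacle 4 [(13,1) (21,1) (24,4) (23,9) (13,11)]:
  edge (13,1)–(21,1): clear
  edge (21,1)–(24,4): clear
  edge (24,4)–(23,9): clear
  edge (23,9)–(13,11): crosses AB
  edge (13,11)–(13,1): crosses AB
  → BLOCKED

BLOCKED by obstacle 4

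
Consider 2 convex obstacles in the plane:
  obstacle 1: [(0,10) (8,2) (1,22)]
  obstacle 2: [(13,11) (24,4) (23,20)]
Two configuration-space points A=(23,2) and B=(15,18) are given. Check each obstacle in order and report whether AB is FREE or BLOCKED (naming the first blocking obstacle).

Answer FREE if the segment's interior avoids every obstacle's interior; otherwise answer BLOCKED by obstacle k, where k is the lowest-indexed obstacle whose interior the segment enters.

BLOCKED by obstacle 2

Obstacle 1 [(0,10) (8,2) (1,22)]:
  edge (0,10)–(8,2): clear
  edge (8,2)–(1,22): clear
  edge (1,22)–(0,10): clear
  midpoint (19,10) outside
  → clear
Obstacle 2 [(13,11) (24,4) (23,20)]:
  edge (13,11)–(24,4): crosses AB
  edge (24,4)–(23,20): clear
  edge (23,20)–(13,11): crosses AB
  → BLOCKED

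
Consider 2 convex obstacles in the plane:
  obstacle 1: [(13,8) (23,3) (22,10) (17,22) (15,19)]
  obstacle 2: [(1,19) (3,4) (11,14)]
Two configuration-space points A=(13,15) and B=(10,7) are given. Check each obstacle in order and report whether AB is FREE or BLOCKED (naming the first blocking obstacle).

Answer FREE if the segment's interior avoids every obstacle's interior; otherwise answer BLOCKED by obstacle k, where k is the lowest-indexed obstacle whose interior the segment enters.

Obstacle 1 [(13,8) (23,3) (22,10) (17,22) (15,19)]:
  edge (13,8)–(23,3): clear
  edge (23,3)–(22,10): clear
  edge (22,10)–(17,22): clear
  edge (17,22)–(15,19): clear
  edge (15,19)–(13,8): clear
  midpoint (23/2,11) outside
  → clear
Obstacle 2 [(1,19) (3,4) (11,14)]:
  edge (1,19)–(3,4): clear
  edge (3,4)–(11,14): clear
  edge (11,14)–(1,19): clear
  midpoint (23/2,11) outside
  → clear

FREE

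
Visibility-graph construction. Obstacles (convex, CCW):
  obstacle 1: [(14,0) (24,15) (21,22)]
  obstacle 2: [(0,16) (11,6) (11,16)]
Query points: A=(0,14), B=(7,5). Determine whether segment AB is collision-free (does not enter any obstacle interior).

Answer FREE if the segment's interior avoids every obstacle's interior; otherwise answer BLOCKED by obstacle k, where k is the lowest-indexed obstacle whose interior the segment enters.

Obstacle 1 [(14,0) (24,15) (21,22)]:
  edge (14,0)–(24,15): clear
  edge (24,15)–(21,22): clear
  edge (21,22)–(14,0): clear
  midpoint (7/2,19/2) outside
  → clear
Obstacle 2 [(0,16) (11,6) (11,16)]:
  edge (0,16)–(11,6): clear
  edge (11,6)–(11,16): clear
  edge (11,16)–(0,16): clear
  midpoint (7/2,19/2) outside
  → clear

FREE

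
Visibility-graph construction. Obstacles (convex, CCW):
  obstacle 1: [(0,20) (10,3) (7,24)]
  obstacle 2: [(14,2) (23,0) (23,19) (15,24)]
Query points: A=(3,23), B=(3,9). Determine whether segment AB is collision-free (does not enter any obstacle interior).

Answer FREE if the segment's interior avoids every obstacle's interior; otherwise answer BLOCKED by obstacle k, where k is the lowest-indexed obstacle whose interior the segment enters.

BLOCKED by obstacle 1

Obstacle 1 [(0,20) (10,3) (7,24)]:
  edge (0,20)–(10,3): crosses AB
  edge (10,3)–(7,24): clear
  edge (7,24)–(0,20): crosses AB
  → BLOCKED
Obstacle 2 [(14,2) (23,0) (23,19) (15,24)]:
  edge (14,2)–(23,0): clear
  edge (23,0)–(23,19): clear
  edge (23,19)–(15,24): clear
  edge (15,24)–(14,2): clear
  midpoint (3,16) outside
  → clear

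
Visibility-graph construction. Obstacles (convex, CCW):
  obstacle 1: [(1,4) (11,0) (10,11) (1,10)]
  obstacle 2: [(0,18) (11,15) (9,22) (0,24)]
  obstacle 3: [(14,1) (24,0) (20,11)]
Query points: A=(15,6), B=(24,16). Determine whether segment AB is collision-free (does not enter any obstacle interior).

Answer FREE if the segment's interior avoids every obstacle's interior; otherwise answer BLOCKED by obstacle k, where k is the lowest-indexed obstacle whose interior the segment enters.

FREE

Obstacle 1 [(1,4) (11,0) (10,11) (1,10)]:
  edge (1,4)–(11,0): clear
  edge (11,0)–(10,11): clear
  edge (10,11)–(1,10): clear
  edge (1,10)–(1,4): clear
  midpoint (39/2,11) outside
  → clear
Obstacle 2 [(0,18) (11,15) (9,22) (0,24)]:
  edge (0,18)–(11,15): clear
  edge (11,15)–(9,22): clear
  edge (9,22)–(0,24): clear
  edge (0,24)–(0,18): clear
  midpoint (39/2,11) outside
  → clear
Obstacle 3 [(14,1) (24,0) (20,11)]:
  edge (14,1)–(24,0): clear
  edge (24,0)–(20,11): clear
  edge (20,11)–(14,1): clear
  midpoint (39/2,11) outside
  → clear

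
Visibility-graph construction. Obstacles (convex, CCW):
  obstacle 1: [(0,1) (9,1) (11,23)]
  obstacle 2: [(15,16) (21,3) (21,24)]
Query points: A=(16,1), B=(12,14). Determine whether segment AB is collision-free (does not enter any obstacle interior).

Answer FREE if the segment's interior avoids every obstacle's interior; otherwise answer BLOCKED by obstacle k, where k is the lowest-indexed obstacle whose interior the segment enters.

Obstacle 1 [(0,1) (9,1) (11,23)]:
  edge (0,1)–(9,1): clear
  edge (9,1)–(11,23): clear
  edge (11,23)–(0,1): clear
  midpoint (14,15/2) outside
  → clear
Obstacle 2 [(15,16) (21,3) (21,24)]:
  edge (15,16)–(21,3): clear
  edge (21,3)–(21,24): clear
  edge (21,24)–(15,16): clear
  midpoint (14,15/2) outside
  → clear

FREE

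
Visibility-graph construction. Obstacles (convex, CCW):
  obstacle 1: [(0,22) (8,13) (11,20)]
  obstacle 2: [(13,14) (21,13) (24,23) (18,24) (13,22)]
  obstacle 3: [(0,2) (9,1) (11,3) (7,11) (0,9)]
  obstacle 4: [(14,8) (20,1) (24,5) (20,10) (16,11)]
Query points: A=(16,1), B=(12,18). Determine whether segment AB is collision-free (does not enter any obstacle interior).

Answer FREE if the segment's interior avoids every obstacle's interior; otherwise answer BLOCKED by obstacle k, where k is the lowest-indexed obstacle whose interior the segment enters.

BLOCKED by obstacle 4

Obstacle 1 [(0,22) (8,13) (11,20)]:
  edge (0,22)–(8,13): clear
  edge (8,13)–(11,20): clear
  edge (11,20)–(0,22): clear
  midpoint (14,19/2) outside
  → clear
Obstacle 2 [(13,14) (21,13) (24,23) (18,24) (13,22)]:
  edge (13,14)–(21,13): clear
  edge (21,13)–(24,23): clear
  edge (24,23)–(18,24): clear
  edge (18,24)–(13,22): clear
  edge (13,22)–(13,14): clear
  midpoint (14,19/2) outside
  → clear
Obstacle 3 [(0,2) (9,1) (11,3) (7,11) (0,9)]:
  edge (0,2)–(9,1): clear
  edge (9,1)–(11,3): clear
  edge (11,3)–(7,11): clear
  edge (7,11)–(0,9): clear
  edge (0,9)–(0,2): clear
  midpoint (14,19/2) outside
  → clear
Obstacle 4 [(14,8) (20,1) (24,5) (20,10) (16,11)]:
  edge (14,8)–(20,1): crosses AB
  edge (20,1)–(24,5): clear
  edge (24,5)–(20,10): clear
  edge (20,10)–(16,11): clear
  edge (16,11)–(14,8): crosses AB
  → BLOCKED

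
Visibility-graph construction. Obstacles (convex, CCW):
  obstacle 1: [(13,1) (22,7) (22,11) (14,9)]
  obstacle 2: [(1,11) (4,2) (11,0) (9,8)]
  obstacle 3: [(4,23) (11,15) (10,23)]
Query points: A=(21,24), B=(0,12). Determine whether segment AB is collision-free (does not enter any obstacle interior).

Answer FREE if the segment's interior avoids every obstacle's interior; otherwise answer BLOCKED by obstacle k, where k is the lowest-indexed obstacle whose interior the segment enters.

Obstacle 1 [(13,1) (22,7) (22,11) (14,9)]:
  edge (13,1)–(22,7): clear
  edge (22,7)–(22,11): clear
  edge (22,11)–(14,9): clear
  edge (14,9)–(13,1): clear
  midpoint (21/2,18) outside
  → clear
Obstacle 2 [(1,11) (4,2) (11,0) (9,8)]:
  edge (1,11)–(4,2): clear
  edge (4,2)–(11,0): clear
  edge (11,0)–(9,8): clear
  edge (9,8)–(1,11): clear
  midpoint (21/2,18) outside
  → clear
Obstacle 3 [(4,23) (11,15) (10,23)]:
  edge (4,23)–(11,15): crosses AB
  edge (11,15)–(10,23): crosses AB
  edge (10,23)–(4,23): clear
  → BLOCKED

BLOCKED by obstacle 3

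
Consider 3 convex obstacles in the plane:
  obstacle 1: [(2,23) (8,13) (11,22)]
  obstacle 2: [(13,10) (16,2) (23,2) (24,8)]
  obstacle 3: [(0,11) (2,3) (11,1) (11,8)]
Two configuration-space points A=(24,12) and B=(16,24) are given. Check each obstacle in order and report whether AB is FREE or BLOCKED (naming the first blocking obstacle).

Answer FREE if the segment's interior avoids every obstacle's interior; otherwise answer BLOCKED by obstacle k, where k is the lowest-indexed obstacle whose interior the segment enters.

Obstacle 1 [(2,23) (8,13) (11,22)]:
  edge (2,23)–(8,13): clear
  edge (8,13)–(11,22): clear
  edge (11,22)–(2,23): clear
  midpoint (20,18) outside
  → clear
Obstacle 2 [(13,10) (16,2) (23,2) (24,8)]:
  edge (13,10)–(16,2): clear
  edge (16,2)–(23,2): clear
  edge (23,2)–(24,8): clear
  edge (24,8)–(13,10): clear
  midpoint (20,18) outside
  → clear
Obstacle 3 [(0,11) (2,3) (11,1) (11,8)]:
  edge (0,11)–(2,3): clear
  edge (2,3)–(11,1): clear
  edge (11,1)–(11,8): clear
  edge (11,8)–(0,11): clear
  midpoint (20,18) outside
  → clear

FREE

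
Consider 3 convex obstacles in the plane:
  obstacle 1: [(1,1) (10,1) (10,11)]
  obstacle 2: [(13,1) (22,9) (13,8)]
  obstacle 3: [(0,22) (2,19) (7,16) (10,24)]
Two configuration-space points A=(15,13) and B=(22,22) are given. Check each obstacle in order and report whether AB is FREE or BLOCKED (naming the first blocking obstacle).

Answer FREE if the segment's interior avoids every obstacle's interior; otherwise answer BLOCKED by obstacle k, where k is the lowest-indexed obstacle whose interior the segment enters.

Obstacle 1 [(1,1) (10,1) (10,11)]:
  edge (1,1)–(10,1): clear
  edge (10,1)–(10,11): clear
  edge (10,11)–(1,1): clear
  midpoint (37/2,35/2) outside
  → clear
Obstacle 2 [(13,1) (22,9) (13,8)]:
  edge (13,1)–(22,9): clear
  edge (22,9)–(13,8): clear
  edge (13,8)–(13,1): clear
  midpoint (37/2,35/2) outside
  → clear
Obstacle 3 [(0,22) (2,19) (7,16) (10,24)]:
  edge (0,22)–(2,19): clear
  edge (2,19)–(7,16): clear
  edge (7,16)–(10,24): clear
  edge (10,24)–(0,22): clear
  midpoint (37/2,35/2) outside
  → clear

FREE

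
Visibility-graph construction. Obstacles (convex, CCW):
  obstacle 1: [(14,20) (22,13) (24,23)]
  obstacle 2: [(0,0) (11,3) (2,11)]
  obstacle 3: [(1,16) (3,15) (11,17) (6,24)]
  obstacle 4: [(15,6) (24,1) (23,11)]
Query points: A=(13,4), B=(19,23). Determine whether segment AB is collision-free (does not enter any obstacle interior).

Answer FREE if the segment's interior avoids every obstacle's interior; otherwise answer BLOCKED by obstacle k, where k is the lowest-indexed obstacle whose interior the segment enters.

Obstacle 1 [(14,20) (22,13) (24,23)]:
  edge (14,20)–(22,13): crosses AB
  edge (22,13)–(24,23): clear
  edge (24,23)–(14,20): crosses AB
  → BLOCKED
Obstacle 2 [(0,0) (11,3) (2,11)]:
  edge (0,0)–(11,3): clear
  edge (11,3)–(2,11): clear
  edge (2,11)–(0,0): clear
  midpoint (16,27/2) outside
  → clear
Obstacle 3 [(1,16) (3,15) (11,17) (6,24)]:
  edge (1,16)–(3,15): clear
  edge (3,15)–(11,17): clear
  edge (11,17)–(6,24): clear
  edge (6,24)–(1,16): clear
  midpoint (16,27/2) outside
  → clear
Obstacle 4 [(15,6) (24,1) (23,11)]:
  edge (15,6)–(24,1): clear
  edge (24,1)–(23,11): clear
  edge (23,11)–(15,6): clear
  midpoint (16,27/2) outside
  → clear

BLOCKED by obstacle 1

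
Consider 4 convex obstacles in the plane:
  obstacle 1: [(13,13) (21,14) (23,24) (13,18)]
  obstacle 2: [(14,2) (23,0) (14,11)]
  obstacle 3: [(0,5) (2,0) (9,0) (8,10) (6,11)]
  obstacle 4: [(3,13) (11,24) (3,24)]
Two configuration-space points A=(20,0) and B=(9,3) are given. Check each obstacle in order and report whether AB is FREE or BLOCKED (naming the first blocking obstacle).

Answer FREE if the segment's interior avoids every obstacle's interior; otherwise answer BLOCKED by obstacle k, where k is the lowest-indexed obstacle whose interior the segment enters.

Obstacle 1 [(13,13) (21,14) (23,24) (13,18)]:
  edge (13,13)–(21,14): clear
  edge (21,14)–(23,24): clear
  edge (23,24)–(13,18): clear
  edge (13,18)–(13,13): clear
  midpoint (29/2,3/2) outside
  → clear
Obstacle 2 [(14,2) (23,0) (14,11)]:
  edge (14,2)–(23,0): clear
  edge (23,0)–(14,11): clear
  edge (14,11)–(14,2): clear
  midpoint (29/2,3/2) outside
  → clear
Obstacle 3 [(0,5) (2,0) (9,0) (8,10) (6,11)]:
  edge (0,5)–(2,0): clear
  edge (2,0)–(9,0): clear
  edge (9,0)–(8,10): clear
  edge (8,10)–(6,11): clear
  edge (6,11)–(0,5): clear
  midpoint (29/2,3/2) outside
  → clear
Obstacle 4 [(3,13) (11,24) (3,24)]:
  edge (3,13)–(11,24): clear
  edge (11,24)–(3,24): clear
  edge (3,24)–(3,13): clear
  midpoint (29/2,3/2) outside
  → clear

FREE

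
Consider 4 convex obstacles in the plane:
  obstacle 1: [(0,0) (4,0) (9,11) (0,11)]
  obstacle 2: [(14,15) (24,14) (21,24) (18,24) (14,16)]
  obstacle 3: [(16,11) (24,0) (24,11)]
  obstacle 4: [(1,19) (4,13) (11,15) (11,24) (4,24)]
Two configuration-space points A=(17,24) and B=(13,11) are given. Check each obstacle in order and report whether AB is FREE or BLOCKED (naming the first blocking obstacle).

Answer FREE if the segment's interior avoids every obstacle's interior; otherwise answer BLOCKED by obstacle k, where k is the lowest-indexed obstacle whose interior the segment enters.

BLOCKED by obstacle 2

Obstacle 1 [(0,0) (4,0) (9,11) (0,11)]:
  edge (0,0)–(4,0): clear
  edge (4,0)–(9,11): clear
  edge (9,11)–(0,11): clear
  edge (0,11)–(0,0): clear
  midpoint (15,35/2) outside
  → clear
Obstacle 2 [(14,15) (24,14) (21,24) (18,24) (14,16)]:
  edge (14,15)–(24,14): crosses AB
  edge (24,14)–(21,24): clear
  edge (21,24)–(18,24): clear
  edge (18,24)–(14,16): crosses AB
  edge (14,16)–(14,15): clear
  → BLOCKED
Obstacle 3 [(16,11) (24,0) (24,11)]:
  edge (16,11)–(24,0): clear
  edge (24,0)–(24,11): clear
  edge (24,11)–(16,11): clear
  midpoint (15,35/2) outside
  → clear
Obstacle 4 [(1,19) (4,13) (11,15) (11,24) (4,24)]:
  edge (1,19)–(4,13): clear
  edge (4,13)–(11,15): clear
  edge (11,15)–(11,24): clear
  edge (11,24)–(4,24): clear
  edge (4,24)–(1,19): clear
  midpoint (15,35/2) outside
  → clear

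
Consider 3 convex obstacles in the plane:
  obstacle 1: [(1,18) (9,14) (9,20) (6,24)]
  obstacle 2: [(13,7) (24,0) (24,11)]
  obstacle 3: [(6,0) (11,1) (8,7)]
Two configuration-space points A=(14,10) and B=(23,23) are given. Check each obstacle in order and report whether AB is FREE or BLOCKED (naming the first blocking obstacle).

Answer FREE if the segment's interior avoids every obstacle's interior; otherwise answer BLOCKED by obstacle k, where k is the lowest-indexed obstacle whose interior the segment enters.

FREE

Obstacle 1 [(1,18) (9,14) (9,20) (6,24)]:
  edge (1,18)–(9,14): clear
  edge (9,14)–(9,20): clear
  edge (9,20)–(6,24): clear
  edge (6,24)–(1,18): clear
  midpoint (37/2,33/2) outside
  → clear
Obstacle 2 [(13,7) (24,0) (24,11)]:
  edge (13,7)–(24,0): clear
  edge (24,0)–(24,11): clear
  edge (24,11)–(13,7): clear
  midpoint (37/2,33/2) outside
  → clear
Obstacle 3 [(6,0) (11,1) (8,7)]:
  edge (6,0)–(11,1): clear
  edge (11,1)–(8,7): clear
  edge (8,7)–(6,0): clear
  midpoint (37/2,33/2) outside
  → clear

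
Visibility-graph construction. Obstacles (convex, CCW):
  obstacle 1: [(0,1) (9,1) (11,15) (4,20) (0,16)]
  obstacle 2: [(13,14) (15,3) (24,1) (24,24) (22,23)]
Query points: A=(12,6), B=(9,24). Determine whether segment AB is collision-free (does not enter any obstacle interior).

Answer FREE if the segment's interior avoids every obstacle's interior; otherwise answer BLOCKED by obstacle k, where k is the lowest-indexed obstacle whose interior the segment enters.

BLOCKED by obstacle 1

Obstacle 1 [(0,1) (9,1) (11,15) (4,20) (0,16)]:
  edge (0,1)–(9,1): clear
  edge (9,1)–(11,15): crosses AB
  edge (11,15)–(4,20): crosses AB
  edge (4,20)–(0,16): clear
  edge (0,16)–(0,1): clear
  → BLOCKED
Obstacle 2 [(13,14) (15,3) (24,1) (24,24) (22,23)]:
  edge (13,14)–(15,3): clear
  edge (15,3)–(24,1): clear
  edge (24,1)–(24,24): clear
  edge (24,24)–(22,23): clear
  edge (22,23)–(13,14): clear
  midpoint (21/2,15) outside
  → clear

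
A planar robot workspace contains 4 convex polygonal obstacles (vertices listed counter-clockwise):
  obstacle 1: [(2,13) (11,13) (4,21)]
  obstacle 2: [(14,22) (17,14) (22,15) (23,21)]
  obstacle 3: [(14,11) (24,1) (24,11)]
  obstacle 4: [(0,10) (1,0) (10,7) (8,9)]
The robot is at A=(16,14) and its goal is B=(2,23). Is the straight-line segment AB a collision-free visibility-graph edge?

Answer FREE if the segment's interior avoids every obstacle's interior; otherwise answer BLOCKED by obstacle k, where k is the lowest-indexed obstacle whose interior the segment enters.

Obstacle 1 [(2,13) (11,13) (4,21)]:
  edge (2,13)–(11,13): clear
  edge (11,13)–(4,21): clear
  edge (4,21)–(2,13): clear
  midpoint (9,37/2) outside
  → clear
Obstacle 2 [(14,22) (17,14) (22,15) (23,21)]:
  edge (14,22)–(17,14): clear
  edge (17,14)–(22,15): clear
  edge (22,15)–(23,21): clear
  edge (23,21)–(14,22): clear
  midpoint (9,37/2) outside
  → clear
Obstacle 3 [(14,11) (24,1) (24,11)]:
  edge (14,11)–(24,1): clear
  edge (24,1)–(24,11): clear
  edge (24,11)–(14,11): clear
  midpoint (9,37/2) outside
  → clear
Obstacle 4 [(0,10) (1,0) (10,7) (8,9)]:
  edge (0,10)–(1,0): clear
  edge (1,0)–(10,7): clear
  edge (10,7)–(8,9): clear
  edge (8,9)–(0,10): clear
  midpoint (9,37/2) outside
  → clear

FREE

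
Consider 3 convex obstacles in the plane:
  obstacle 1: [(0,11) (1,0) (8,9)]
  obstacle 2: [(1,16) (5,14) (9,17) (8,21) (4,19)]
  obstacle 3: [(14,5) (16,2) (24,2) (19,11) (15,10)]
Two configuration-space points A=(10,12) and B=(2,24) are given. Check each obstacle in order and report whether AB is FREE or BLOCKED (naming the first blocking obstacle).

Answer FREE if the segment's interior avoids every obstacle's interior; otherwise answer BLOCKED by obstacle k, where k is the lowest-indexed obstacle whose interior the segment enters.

Obstacle 1 [(0,11) (1,0) (8,9)]:
  edge (0,11)–(1,0): clear
  edge (1,0)–(8,9): clear
  edge (8,9)–(0,11): clear
  midpoint (6,18) outside
  → clear
Obstacle 2 [(1,16) (5,14) (9,17) (8,21) (4,19)]:
  edge (1,16)–(5,14): clear
  edge (5,14)–(9,17): crosses AB
  edge (9,17)–(8,21): clear
  edge (8,21)–(4,19): crosses AB
  edge (4,19)–(1,16): clear
  → BLOCKED
Obstacle 3 [(14,5) (16,2) (24,2) (19,11) (15,10)]:
  edge (14,5)–(16,2): clear
  edge (16,2)–(24,2): clear
  edge (24,2)–(19,11): clear
  edge (19,11)–(15,10): clear
  edge (15,10)–(14,5): clear
  midpoint (6,18) outside
  → clear

BLOCKED by obstacle 2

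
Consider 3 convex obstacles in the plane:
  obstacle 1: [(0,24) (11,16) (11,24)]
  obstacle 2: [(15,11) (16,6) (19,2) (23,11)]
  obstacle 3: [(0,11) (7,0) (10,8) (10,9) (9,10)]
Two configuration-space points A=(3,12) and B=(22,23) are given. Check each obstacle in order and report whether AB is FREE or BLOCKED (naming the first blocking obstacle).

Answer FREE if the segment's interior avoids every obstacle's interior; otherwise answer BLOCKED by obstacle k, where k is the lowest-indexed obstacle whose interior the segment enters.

Obstacle 1 [(0,24) (11,16) (11,24)]:
  edge (0,24)–(11,16): crosses AB
  edge (11,16)–(11,24): crosses AB
  edge (11,24)–(0,24): clear
  → BLOCKED
Obstacle 2 [(15,11) (16,6) (19,2) (23,11)]:
  edge (15,11)–(16,6): clear
  edge (16,6)–(19,2): clear
  edge (19,2)–(23,11): clear
  edge (23,11)–(15,11): clear
  midpoint (25/2,35/2) outside
  → clear
Obstacle 3 [(0,11) (7,0) (10,8) (10,9) (9,10)]:
  edge (0,11)–(7,0): clear
  edge (7,0)–(10,8): clear
  edge (10,8)–(10,9): clear
  edge (10,9)–(9,10): clear
  edge (9,10)–(0,11): clear
  midpoint (25/2,35/2) outside
  → clear

BLOCKED by obstacle 1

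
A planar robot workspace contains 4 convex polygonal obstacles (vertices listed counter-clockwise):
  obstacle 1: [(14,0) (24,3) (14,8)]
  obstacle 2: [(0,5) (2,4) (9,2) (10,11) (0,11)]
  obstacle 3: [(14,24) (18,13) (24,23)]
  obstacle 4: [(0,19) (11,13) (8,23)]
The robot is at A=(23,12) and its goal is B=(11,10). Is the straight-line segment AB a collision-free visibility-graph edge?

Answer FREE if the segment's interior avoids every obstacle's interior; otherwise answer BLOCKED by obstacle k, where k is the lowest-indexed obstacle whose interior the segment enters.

Obstacle 1 [(14,0) (24,3) (14,8)]:
  edge (14,0)–(24,3): clear
  edge (24,3)–(14,8): clear
  edge (14,8)–(14,0): clear
  midpoint (17,11) outside
  → clear
Obstacle 2 [(0,5) (2,4) (9,2) (10,11) (0,11)]:
  edge (0,5)–(2,4): clear
  edge (2,4)–(9,2): clear
  edge (9,2)–(10,11): clear
  edge (10,11)–(0,11): clear
  edge (0,11)–(0,5): clear
  midpoint (17,11) outside
  → clear
Obstacle 3 [(14,24) (18,13) (24,23)]:
  edge (14,24)–(18,13): clear
  edge (18,13)–(24,23): clear
  edge (24,23)–(14,24): clear
  midpoint (17,11) outside
  → clear
Obstacle 4 [(0,19) (11,13) (8,23)]:
  edge (0,19)–(11,13): clear
  edge (11,13)–(8,23): clear
  edge (8,23)–(0,19): clear
  midpoint (17,11) outside
  → clear

FREE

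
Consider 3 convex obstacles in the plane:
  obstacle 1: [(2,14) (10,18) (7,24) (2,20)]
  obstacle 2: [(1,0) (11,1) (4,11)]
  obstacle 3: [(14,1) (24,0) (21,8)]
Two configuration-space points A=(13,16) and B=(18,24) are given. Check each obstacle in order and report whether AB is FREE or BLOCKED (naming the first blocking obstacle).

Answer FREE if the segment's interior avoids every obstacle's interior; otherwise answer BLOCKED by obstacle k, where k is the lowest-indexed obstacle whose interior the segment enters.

Obstacle 1 [(2,14) (10,18) (7,24) (2,20)]:
  edge (2,14)–(10,18): clear
  edge (10,18)–(7,24): clear
  edge (7,24)–(2,20): clear
  edge (2,20)–(2,14): clear
  midpoint (31/2,20) outside
  → clear
Obstacle 2 [(1,0) (11,1) (4,11)]:
  edge (1,0)–(11,1): clear
  edge (11,1)–(4,11): clear
  edge (4,11)–(1,0): clear
  midpoint (31/2,20) outside
  → clear
Obstacle 3 [(14,1) (24,0) (21,8)]:
  edge (14,1)–(24,0): clear
  edge (24,0)–(21,8): clear
  edge (21,8)–(14,1): clear
  midpoint (31/2,20) outside
  → clear

FREE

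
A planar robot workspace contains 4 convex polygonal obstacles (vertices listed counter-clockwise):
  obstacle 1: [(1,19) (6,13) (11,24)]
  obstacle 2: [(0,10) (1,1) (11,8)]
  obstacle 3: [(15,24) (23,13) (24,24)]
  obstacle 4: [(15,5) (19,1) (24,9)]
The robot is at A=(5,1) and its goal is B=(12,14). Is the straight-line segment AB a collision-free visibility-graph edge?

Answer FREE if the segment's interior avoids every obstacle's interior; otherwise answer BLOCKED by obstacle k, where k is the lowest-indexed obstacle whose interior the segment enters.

BLOCKED by obstacle 2

Obstacle 1 [(1,19) (6,13) (11,24)]:
  edge (1,19)–(6,13): clear
  edge (6,13)–(11,24): clear
  edge (11,24)–(1,19): clear
  midpoint (17/2,15/2) outside
  → clear
Obstacle 2 [(0,10) (1,1) (11,8)]:
  edge (0,10)–(1,1): clear
  edge (1,1)–(11,8): crosses AB
  edge (11,8)–(0,10): crosses AB
  → BLOCKED
Obstacle 3 [(15,24) (23,13) (24,24)]:
  edge (15,24)–(23,13): clear
  edge (23,13)–(24,24): clear
  edge (24,24)–(15,24): clear
  midpoint (17/2,15/2) outside
  → clear
Obstacle 4 [(15,5) (19,1) (24,9)]:
  edge (15,5)–(19,1): clear
  edge (19,1)–(24,9): clear
  edge (24,9)–(15,5): clear
  midpoint (17/2,15/2) outside
  → clear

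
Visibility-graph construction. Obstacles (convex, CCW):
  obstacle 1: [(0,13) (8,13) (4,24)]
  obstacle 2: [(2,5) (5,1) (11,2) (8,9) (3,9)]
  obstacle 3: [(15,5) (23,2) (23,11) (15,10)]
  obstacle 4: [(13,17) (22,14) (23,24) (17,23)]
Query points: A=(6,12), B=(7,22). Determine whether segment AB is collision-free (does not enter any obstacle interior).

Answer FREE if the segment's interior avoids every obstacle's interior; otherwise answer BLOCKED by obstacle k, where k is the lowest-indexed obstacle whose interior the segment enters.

Obstacle 1 [(0,13) (8,13) (4,24)]:
  edge (0,13)–(8,13): crosses AB
  edge (8,13)–(4,24): crosses AB
  edge (4,24)–(0,13): clear
  → BLOCKED
Obstacle 2 [(2,5) (5,1) (11,2) (8,9) (3,9)]:
  edge (2,5)–(5,1): clear
  edge (5,1)–(11,2): clear
  edge (11,2)–(8,9): clear
  edge (8,9)–(3,9): clear
  edge (3,9)–(2,5): clear
  midpoint (13/2,17) outside
  → clear
Obstacle 3 [(15,5) (23,2) (23,11) (15,10)]:
  edge (15,5)–(23,2): clear
  edge (23,2)–(23,11): clear
  edge (23,11)–(15,10): clear
  edge (15,10)–(15,5): clear
  midpoint (13/2,17) outside
  → clear
Obstacle 4 [(13,17) (22,14) (23,24) (17,23)]:
  edge (13,17)–(22,14): clear
  edge (22,14)–(23,24): clear
  edge (23,24)–(17,23): clear
  edge (17,23)–(13,17): clear
  midpoint (13/2,17) outside
  → clear

BLOCKED by obstacle 1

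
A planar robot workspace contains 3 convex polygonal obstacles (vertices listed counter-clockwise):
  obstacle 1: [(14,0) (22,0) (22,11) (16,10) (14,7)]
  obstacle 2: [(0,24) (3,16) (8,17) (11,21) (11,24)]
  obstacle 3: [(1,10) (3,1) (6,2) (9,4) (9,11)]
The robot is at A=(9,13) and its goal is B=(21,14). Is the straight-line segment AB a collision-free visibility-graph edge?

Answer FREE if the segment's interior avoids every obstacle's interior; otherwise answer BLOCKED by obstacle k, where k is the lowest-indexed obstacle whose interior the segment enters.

FREE

Obstacle 1 [(14,0) (22,0) (22,11) (16,10) (14,7)]:
  edge (14,0)–(22,0): clear
  edge (22,0)–(22,11): clear
  edge (22,11)–(16,10): clear
  edge (16,10)–(14,7): clear
  edge (14,7)–(14,0): clear
  midpoint (15,27/2) outside
  → clear
Obstacle 2 [(0,24) (3,16) (8,17) (11,21) (11,24)]:
  edge (0,24)–(3,16): clear
  edge (3,16)–(8,17): clear
  edge (8,17)–(11,21): clear
  edge (11,21)–(11,24): clear
  edge (11,24)–(0,24): clear
  midpoint (15,27/2) outside
  → clear
Obstacle 3 [(1,10) (3,1) (6,2) (9,4) (9,11)]:
  edge (1,10)–(3,1): clear
  edge (3,1)–(6,2): clear
  edge (6,2)–(9,4): clear
  edge (9,4)–(9,11): clear
  edge (9,11)–(1,10): clear
  midpoint (15,27/2) outside
  → clear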